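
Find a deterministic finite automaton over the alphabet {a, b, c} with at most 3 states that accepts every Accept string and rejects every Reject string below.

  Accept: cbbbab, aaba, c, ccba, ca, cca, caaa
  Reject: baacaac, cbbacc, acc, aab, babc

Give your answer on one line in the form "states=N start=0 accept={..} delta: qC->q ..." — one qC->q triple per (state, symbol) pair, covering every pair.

states=3 start=0 accept={0,2} delta: 0a->0 0b->1 0c->2 1a->0 1b->2 1c->1 2a->2 2b->0 2c->1

Grow the machine one transition at a time. Run the examples from 0; the earliest place one falls off (shortest prefix, ties alphabetical) gets sent to the lowest-numbered state that keeps every Accept/Reject pair distinguishable — a pair clashes when both reach the same state with identical unread suffix — and to a fresh state only if none does.
a: 0a undefined. 0a->0: ok.
b: 0b undefined. 0b->0: no, aaba/aab meet in 0. Open state 1: 0b->1.
c: 0c undefined. 0c->0: no, c/acc meet in 0. 0c->1: no, c/aab meet in 1. Open state 2: 0c->2.
ba: 1a undefined. 1a->0: ok.
ca: 2a undefined. 2a->0: no, c/baacaac meet in 2. 2a->1: no, c/baacaac meet in 2. 2a->2: ok.
cb: 2b undefined. 2b->0: ok.
cc: 2c undefined. 2c->0: no, aaba/baacaac meet in 0. 2c->1: ok.
ccb: 1b undefined. 1b->0: no, cbbbab/baacaac meet in 1. 1b->1: no, cbbbab/baacaac meet in 1. 1b->2: ok.
babc: 1c undefined. 1c->0: no, cbbbab/babc meet in 0. 1c->1: ok.
All examples now run through 3 states with every (state, symbol) defined. Accept strings end in {0,2}, Reject strings end in {1}; accept={0,2}.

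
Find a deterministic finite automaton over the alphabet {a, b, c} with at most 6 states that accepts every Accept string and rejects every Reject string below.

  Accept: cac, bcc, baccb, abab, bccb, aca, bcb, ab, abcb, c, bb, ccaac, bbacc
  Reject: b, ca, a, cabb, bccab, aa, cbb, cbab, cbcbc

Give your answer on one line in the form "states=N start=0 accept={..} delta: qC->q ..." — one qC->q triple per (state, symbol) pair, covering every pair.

states=5 start=0 accept={2,3} delta: 0a->1 0b->1 0c->2 1a->0 1b->2 1c->3 2a->1 2b->4 2c->1 3a->2 3b->2 3c->3 4a->0 4b->0 4c->1

Grow the machine one transition at a time. Run the examples from 0; the earliest place one falls off (shortest prefix, ties alphabetical) gets sent to the lowest-numbered state that keeps every Accept/Reject pair distinguishable — a pair clashes when both reach the same state with identical unread suffix — and to a fresh state only if none does.
a: 0a undefined. 0a->0: no, aca/ca meet in 0 with "ca" left. Open state 1: 0a->1.
b: 0b undefined. 0b->0: no, bb/b meet in 0. 0b->1: ok.
c: 0c undefined. 0c->0: no, ab/cbb meet in 1 with "b" left. 0c->1: no, abab/cbab meet in 1 with "bab" left. Open state 2: 0c->2.
aa: 1a undefined. 1a->0: ok.
ab: 1b undefined. 1b->0: no, abab/aa meet in 0. 1b->1: no, abab/b meet in 1. 1b->2: ok.
ac: 1c undefined. 1c->0: no, abab/bccab meet in 2 with "ab" left. 1c->1: no, bcc/b meet in 1. 1c->2: no, aca/ca meet in 2 with "a" left. Open state 3: 1c->3.
ca: 2a undefined. 2a->0: no, cac/cabb meet in 2. 2a->1: ok.
cb: 2b undefined. 2b->0: no, abab/cbab meet in 2. 2b->1: no, abab/cbb meet in 2. 2b->2: no, abab/cabb meet in 2. 2b->3: no, cac/cabb meet in 3. Open state 4: 2b->4.
cc: 2c undefined. 2c->0: no, baccb/b meet in 1. 2c->1: ok.
aca: 3a undefined. 3a->0: no, aca/aa meet in 0. 3a->1: no, aca/b meet in 1. 3a->2: ok.
bcb: 3b undefined. 3b->0: no, bcb/aa meet in 0. 3b->1: no, bcb/b meet in 1. 3b->2: ok.
bcc: 3c undefined. 3c->0: no, bcc/aa meet in 0. 3c->1: no, bcc/b meet in 1. 3c->2: no, bcc/bccab meet in 2. 3c->3: ok.
cba: 4a undefined. 4a->0: ok.
cbb: 4b undefined. 4b->0: ok.
cbc: 4c undefined. 4c->0: no, cac/cbcbc meet in 3. 4c->1: ok.
All examples now run through 5 states with every (state, symbol) defined. Accept strings end in {2,3}, Reject strings end in {0,1,4}; accept={2,3}.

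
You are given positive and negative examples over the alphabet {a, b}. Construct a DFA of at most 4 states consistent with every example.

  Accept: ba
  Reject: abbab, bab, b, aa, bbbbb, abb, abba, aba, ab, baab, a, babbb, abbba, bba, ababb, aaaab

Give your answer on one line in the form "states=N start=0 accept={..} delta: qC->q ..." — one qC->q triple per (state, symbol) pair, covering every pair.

State merging on the prefix tree: take the shortest (then alphabetical) example prefix whose next move is undefined and point that move at state 0, else 1, else 2, ...; a target is out if some Accept/Reject pair would then sit in one state with the same input left (inseparable). If every existing state is out, open a new one.
a: 0a undefined. 0a->0: no, ba/aba meet in 0 with "ba" left. Open state 1: 0a->1.
b: 0b undefined. 0b->0: no, ba/a meet in 1. 0b->1: no, ba/aa meet in 1 with "a" left. Open state 2: 0b->2.
aa: 1a undefined. 1a->0: ok.
ab: 1b undefined. 1b->0: no, ba/abba meet in 2 with "a" left. 1b->1: ok.
ba: 2a undefined. 2a->0: no, ba/aa meet in 0. 2a->1: no, ba/bab meet in 1. 2a->2: no, ba/abbab meet in 2. Open state 3: 2a->3.
bb: 2b undefined. 2b->0: ok.
baa: 3a undefined. 3a->0: ok.
bab: 3b undefined. 3b->0: ok.
All examples now run through 4 states with every (state, symbol) defined. Accept strings end in {3}, Reject strings end in {0,1,2}; accept={3}.

states=4 start=0 accept={3} delta: 0a->1 0b->2 1a->0 1b->1 2a->3 2b->0 3a->0 3b->0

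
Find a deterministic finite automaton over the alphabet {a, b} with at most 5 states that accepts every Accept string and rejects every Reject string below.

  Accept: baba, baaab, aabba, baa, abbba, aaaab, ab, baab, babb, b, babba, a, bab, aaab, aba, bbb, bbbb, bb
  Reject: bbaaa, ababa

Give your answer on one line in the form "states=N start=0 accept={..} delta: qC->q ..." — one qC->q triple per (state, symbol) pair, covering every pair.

Grow the machine one transition at a time. Run the examples from 0; the earliest place one falls off (shortest prefix, ties alphabetical) gets sent to the lowest-numbered state that keeps every Accept/Reject pair distinguishable — a pair clashes when both reach the same state with identical unread suffix — and to a fresh state only if none does.
a: 0a undefined. 0a->0: no, baba/ababa meet in 0 with "baba" left. Open state 1: 0a->1.
b: 0b undefined. 0b->0: ok.
aa: 1a undefined. 1a->0: no, aabba/bbaaa meet in 1. 1a->1: no, baa/bbaaa meet in 1. Open state 2: 1a->2.
ab: 1b undefined. 1b->0: no, baba/ababa meet in 1. 1b->1: ok.
aaa: 2a undefined. 2a->0: no, baaab/bbaaa meet in 0. 2a->1: no, baaab/bbaaa meet in 1. 2a->2: no, baba/bbaaa meet in 2. Open state 3: 2a->3.
aab: 2b undefined. 2b->0: no, aabba/ababa meet in 1. 2b->1: no, baba/ababa meet in 2. 2b->2: no, aabba/bbaaa meet in 3. 2b->3: no, baab/bbaaa meet in 3. Open state 4: 2b->4.
aaaa: 3a undefined. 3a->0: ok.
aaab: 3b undefined. 3b->0: ok.
aabb: 4b undefined. 4b->0: ok.
ababa: 4a undefined. 4a->0: no, baaab/ababa meet in 0. 4a->1: no, aabba/ababa meet in 1. 4a->2: no, baba/ababa meet in 2. 4a->3: ok.
All examples now run through 5 states with every (state, symbol) defined. Accept strings end in {0,1,2,4}, Reject strings end in {3}; accept={0,1,2,4}.

states=5 start=0 accept={0,1,2,4} delta: 0a->1 0b->0 1a->2 1b->1 2a->3 2b->4 3a->0 3b->0 4a->3 4b->0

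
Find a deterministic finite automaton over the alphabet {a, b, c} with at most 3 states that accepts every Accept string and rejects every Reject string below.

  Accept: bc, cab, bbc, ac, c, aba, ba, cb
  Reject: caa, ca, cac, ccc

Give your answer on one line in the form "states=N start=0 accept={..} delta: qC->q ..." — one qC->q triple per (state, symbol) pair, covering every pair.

State merging on the prefix tree: take the shortest (then alphabetical) example prefix whose next move is undefined and point that move at state 0, else 1, else 2, ...; a target is out if some Accept/Reject pair would then sit in one state with the same input left (inseparable). If every existing state is out, open a new one.
a: 0a undefined. 0a->0: ok.
b: 0b undefined. 0b->0: ok.
c: 0c undefined. 0c->0: no, bc/caa meet in 0. Open state 1: 0c->1.
ca: 1a undefined. 1a->0: no, bc/cac meet in 1. 1a->1: no, bc/caa meet in 1. Open state 2: 1a->2.
cb: 1b undefined. 1b->0: ok.
cc: 1c undefined. 1c->0: no, bc/ccc meet in 1. 1c->1: no, bc/ccc meet in 1. 1c->2: ok.
caa: 2a undefined. 2a->0: no, aba/caa meet in 0. 2a->1: no, bc/caa meet in 1. 2a->2: ok.
cab: 2b undefined. 2b->0: ok.
cac: 2c undefined. 2c->0: no, cab/cac meet in 0. 2c->1: no, bc/cac meet in 1. 2c->2: ok.
All examples now run through 3 states with every (state, symbol) defined. Accept strings end in {0,1}, Reject strings end in {2}; accept={0,1}.

states=3 start=0 accept={0,1} delta: 0a->0 0b->0 0c->1 1a->2 1b->0 1c->2 2a->2 2b->0 2c->2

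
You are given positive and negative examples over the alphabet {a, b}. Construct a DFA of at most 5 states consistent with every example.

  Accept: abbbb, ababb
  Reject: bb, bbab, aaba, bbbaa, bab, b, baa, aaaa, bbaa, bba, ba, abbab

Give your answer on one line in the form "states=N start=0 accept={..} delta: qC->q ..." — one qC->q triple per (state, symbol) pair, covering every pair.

State merging on the prefix tree: take the shortest (then alphabetical) example prefix whose next move is undefined and point that move at state 0, else 1, else 2, ...; a target is out if some Accept/Reject pair would then sit in one state with the same input left (inseparable). If every existing state is out, open a new one.
a: 0a undefined. 0a->0: ok.
b: 0b undefined. 0b->0: no, abbbb/bb meet in 0. Open state 1: 0b->1.
ba: 1a undefined. 1a->0: no, ababb/bb meet in 1 with "b" left. 1a->1: ok.
bb: 1b undefined. 1b->0: no, abbbb/bb meet in 0. 1b->1: no, abbbb/bb meet in 1. Open state 2: 1b->2.
bba: 2a undefined. 2a->0: ok.
bbb: 2b undefined. 2b->0: no, abbbb/bbab meet in 1. 2b->1: no, abbbb/bb meet in 2. 2b->2: no, abbbb/bb meet in 2. Open state 3: 2b->3.
bbba: 3a undefined. 3a->0: ok.
abbbb: 3b undefined. 3b->0: no, abbbb/bbbaa meet in 0. 3b->1: no, abbbb/bbab meet in 1. 3b->2: no, abbbb/bb meet in 2. 3b->3: ok.
All examples now run through 4 states with every (state, symbol) defined. Accept strings end in {3}, Reject strings end in {0,1,2}; accept={3}.

states=4 start=0 accept={3} delta: 0a->0 0b->1 1a->1 1b->2 2a->0 2b->3 3a->0 3b->3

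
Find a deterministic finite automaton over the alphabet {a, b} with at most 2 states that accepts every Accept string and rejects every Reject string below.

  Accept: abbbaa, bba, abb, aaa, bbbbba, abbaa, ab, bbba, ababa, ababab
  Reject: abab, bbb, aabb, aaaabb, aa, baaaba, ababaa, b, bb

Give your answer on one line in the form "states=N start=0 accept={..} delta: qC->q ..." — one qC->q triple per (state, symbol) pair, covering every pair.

states=2 start=0 accept={1} delta: 0a->1 0b->0 1a->0 1b->1

State merging on the prefix tree: take the shortest (then alphabetical) example prefix whose next move is undefined and point that move at state 0, else 1, else 2, ...; a target is out if some Accept/Reject pair would then sit in one state with the same input left (inseparable). If every existing state is out, open a new one.
a: 0a undefined. 0a->0: no, abb/aabb meet in 0 with "bb" left. Open state 1: 0a->1.
b: 0b undefined. 0b->0: ok.
aa: 1a undefined. 1a->0: ok.
ab: 1b undefined. 1b->0: no, abbbaa/abab meet in 0. 1b->1: ok.
All examples now run through 2 states with every (state, symbol) defined. Accept strings end in {1}, Reject strings end in {0}; accept={1}.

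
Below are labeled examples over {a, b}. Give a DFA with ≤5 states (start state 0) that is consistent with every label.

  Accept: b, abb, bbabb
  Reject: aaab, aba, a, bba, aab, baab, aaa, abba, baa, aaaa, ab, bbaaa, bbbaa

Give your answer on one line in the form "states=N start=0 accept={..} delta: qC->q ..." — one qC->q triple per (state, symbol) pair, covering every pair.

State merging on the prefix tree: take the shortest (then alphabetical) example prefix whose next move is undefined and point that move at state 0, else 1, else 2, ...; a target is out if some Accept/Reject pair would then sit in one state with the same input left (inseparable). If every existing state is out, open a new one.
a: 0a undefined. 0a->0: no, b/aaab meet in 0 with "b" left. Open state 1: 0a->1.
b: 0b undefined. 0b->0: ok.
aa: 1a undefined. 1a->0: no, b/aab meet in 0. 1a->1: ok.
ab: 1b undefined. 1b->0: no, b/aaab meet in 0. 1b->1: no, abb/aaab meet in 1. Open state 2: 1b->2.
aba: 2a undefined. 2a->0: no, b/aba meet in 0. 2a->1: ok.
abb: 2b undefined. 2b->0: ok.
All examples now run through 3 states with every (state, symbol) defined. Accept strings end in {0}, Reject strings end in {1,2}; accept={0}.

states=3 start=0 accept={0} delta: 0a->1 0b->0 1a->1 1b->2 2a->1 2b->0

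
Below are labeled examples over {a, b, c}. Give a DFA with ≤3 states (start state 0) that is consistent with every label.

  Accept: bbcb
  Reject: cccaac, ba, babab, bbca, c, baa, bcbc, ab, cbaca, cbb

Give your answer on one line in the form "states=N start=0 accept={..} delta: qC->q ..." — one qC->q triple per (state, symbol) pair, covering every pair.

Fold the examples into a partial DFA from state 0: repeatedly fix the first undefined (state, symbol) met by the shortest-then-alphabetical prefix, trying targets in increasing order and rejecting any under which an Accept and a Reject string meet in one state with the same remainder; add a state when all current targets are rejected. Accepting states are where Accept strings end.
a: 0a undefined. 0a->0: ok.
b: 0b undefined. 0b->0: ok.
c: 0c undefined. 0c->0: no, bbcb/cccaac meet in 0. Open state 1: 0c->1.
cb: 1b undefined. 1b->0: no, bbcb/ba meet in 0. 1b->1: no, bbcb/c meet in 1. Open state 2: 1b->2.
cc: 1c undefined. 1c->0: ok.
cba: 2a undefined. 2a->0: ok.
cbb: 2b undefined. 2b->0: ok.
bbca: 1a undefined. 1a->0: ok.
bcbc: 2c undefined. 2c->0: ok.
All examples now run through 3 states with every (state, symbol) defined. Accept strings end in {2}, Reject strings end in {0,1}; accept={2}.

states=3 start=0 accept={2} delta: 0a->0 0b->0 0c->1 1a->0 1b->2 1c->0 2a->0 2b->0 2c->0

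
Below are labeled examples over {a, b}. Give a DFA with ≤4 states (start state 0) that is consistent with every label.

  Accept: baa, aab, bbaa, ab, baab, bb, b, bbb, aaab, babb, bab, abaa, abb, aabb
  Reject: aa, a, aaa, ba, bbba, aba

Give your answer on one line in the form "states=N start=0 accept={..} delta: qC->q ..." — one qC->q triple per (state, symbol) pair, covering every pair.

Grow the machine one transition at a time. Run the examples from 0; the earliest place one falls off (shortest prefix, ties alphabetical) gets sent to the lowest-numbered state that keeps every Accept/Reject pair distinguishable — a pair clashes when both reach the same state with identical unread suffix — and to a fresh state only if none does.
a: 0a undefined. 0a->0: ok.
b: 0b undefined. 0b->0: no, baa/aa meet in 0. Open state 1: 0b->1.
ba: 1a undefined. 1a->0: no, baa/aa meet in 0. 1a->1: no, baa/ba meet in 1. Open state 2: 1a->2.
bb: 1b undefined. 1b->0: no, bbaa/aa meet in 0. 1b->1: ok.
baa: 2a undefined. 2a->0: no, baa/aa meet in 0. 2a->1: ok.
bab: 2b undefined. 2b->0: no, bab/aa meet in 0. 2b->1: ok.
All examples now run through 3 states with every (state, symbol) defined. Accept strings end in {1}, Reject strings end in {0,2}; accept={1}.

states=3 start=0 accept={1} delta: 0a->0 0b->1 1a->2 1b->1 2a->1 2b->1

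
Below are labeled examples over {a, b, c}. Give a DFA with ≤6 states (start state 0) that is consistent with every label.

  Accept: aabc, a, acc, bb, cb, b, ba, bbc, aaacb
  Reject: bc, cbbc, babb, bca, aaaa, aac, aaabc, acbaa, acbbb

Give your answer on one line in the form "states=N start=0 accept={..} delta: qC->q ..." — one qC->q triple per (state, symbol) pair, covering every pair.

states=5 start=0 accept={0,1,2} delta: 0a->1 0b->1 0c->1 1a->2 1b->0 1c->3 2a->3 2b->3 2c->3 3a->3 3b->4 3c->0 4a->2 4b->2 4c->3

State merging on the prefix tree: take the shortest (then alphabetical) example prefix whose next move is undefined and point that move at state 0, else 1, else 2, ...; a target is out if some Accept/Reject pair would then sit in one state with the same input left (inseparable). If every existing state is out, open a new one.
a: 0a undefined. 0a->0: no, aabc/bc meet in 0 with "bc" left. Open state 1: 0a->1.
b: 0b undefined. 0b->0: no, bbc/bc meet in 0 with "c" left. 0b->1: ok.
c: 0c undefined. 0c->0: no, bbc/cbbc meet in 1 with "bc" left. 0c->1: ok.
aa: 1a undefined. 1a->0: no, aabc/bc meet in 1 with "c" left. 1a->1: no, aabc/aaabc meet in 1 with "bc" left. Open state 2: 1a->2.
ac: 1c undefined. 1c->0: no, a/bca meet in 1. 1c->1: no, a/bc meet in 1. 1c->2: no, acc/aac meet in 2 with "c" left. Open state 3: 1c->3.
bb: 1b undefined. 1b->0: ok.
aaa: 2a undefined. 2a->0: no, a/aaaa meet in 1. 2a->1: no, a/aaabc meet in 1. 2a->2: no, aabc/aaabc meet in 2 with "bc" left. 2a->3: ok.
aab: 2b undefined. 2b->0: no, aabc/babb meet in 1. 2b->1: no, aabc/bc meet in 3. 2b->2: no, aabc/aac meet in 2 with "c" left. 2b->3: ok.
aac: 2c undefined. 2c->0: no, bb/aac meet in 0. 2c->1: no, a/aac meet in 1. 2c->2: no, ba/aac meet in 2. 2c->3: ok.
acb: 3b undefined. 3b->0: no, a/aaabc meet in 1. 3b->1: no, a/babb meet in 1. 3b->2: no, ba/babb meet in 2. 3b->3: no, aabc/aaabc meet in 3 with "c" left. Open state 4: 3b->4.
acc: 3c undefined. 3c->0: ok.
bca: 3a undefined. 3a->0: no, aabc/bca meet in 0. 3a->1: no, a/bca meet in 1. 3a->2: no, ba/bca meet in 2. 3a->3: ok.
acba: 4a undefined. 4a->0: no, a/acbaa meet in 1. 4a->1: no, ba/acbaa meet in 2. 4a->2: ok.
acbb: 4b undefined. 4b->0: no, a/acbbb meet in 1. 4b->1: no, aabc/acbbb meet in 0. 4b->2: ok.
aaabc: 4c undefined. 4c->0: no, aabc/aaabc meet in 0. 4c->1: no, a/aaabc meet in 1. 4c->2: no, ba/aaabc meet in 2. 4c->3: ok.
All examples now run through 5 states with every (state, symbol) defined. Accept strings end in {0,1,2}, Reject strings end in {3,4}; accept={0,1,2}.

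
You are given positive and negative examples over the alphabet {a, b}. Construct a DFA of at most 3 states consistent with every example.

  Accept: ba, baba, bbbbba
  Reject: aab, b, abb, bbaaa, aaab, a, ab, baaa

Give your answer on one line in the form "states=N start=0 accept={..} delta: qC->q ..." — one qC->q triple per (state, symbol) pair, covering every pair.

Grow the machine one transition at a time. Run the examples from 0; the earliest place one falls off (shortest prefix, ties alphabetical) gets sent to the lowest-numbered state that keeps every Accept/Reject pair distinguishable — a pair clashes when both reach the same state with identical unread suffix — and to a fresh state only if none does.
a: 0a undefined. 0a->0: ok.
b: 0b undefined. 0b->0: no, ba/aab meet in 0. Open state 1: 0b->1.
ba: 1a undefined. 1a->0: no, ba/a meet in 0. 1a->1: no, ba/aab meet in 1. Open state 2: 1a->2.
bb: 1b undefined. 1b->0: ok.
baa: 2a undefined. 2a->0: ok.
bab: 2b undefined. 2b->0: no, baba/abb meet in 0. 2b->1: ok.
All examples now run through 3 states with every (state, symbol) defined. Accept strings end in {2}, Reject strings end in {0,1}; accept={2}.

states=3 start=0 accept={2} delta: 0a->0 0b->1 1a->2 1b->0 2a->0 2b->1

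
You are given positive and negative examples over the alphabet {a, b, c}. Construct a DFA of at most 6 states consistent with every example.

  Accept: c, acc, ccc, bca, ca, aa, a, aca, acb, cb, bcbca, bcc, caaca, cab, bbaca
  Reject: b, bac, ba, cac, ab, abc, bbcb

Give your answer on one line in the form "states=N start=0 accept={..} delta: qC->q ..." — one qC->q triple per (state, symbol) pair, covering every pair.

State merging on the prefix tree: take the shortest (then alphabetical) example prefix whose next move is undefined and point that move at state 0, else 1, else 2, ...; a target is out if some Accept/Reject pair would then sit in one state with the same input left (inseparable). If every existing state is out, open a new one.
a: 0a undefined. 0a->0: ok.
b: 0b undefined. 0b->0: no, c/bac meet in 0 with "c" left. Open state 1: 0b->1.
c: 0c undefined. 0c->0: no, c/cac meet in 0. 0c->1: no, c/b meet in 1. Open state 2: 0c->2.
ba: 1a undefined. 1a->0: no, c/bac meet in 2. 1a->1: ok.
bb: 1b undefined. 1b->0: no, acb/bbcb meet in 2 with "b" left. 1b->1: ok.
bc: 1c undefined. 1c->0: no, bca/bac meet in 0. 1c->1: no, bca/b meet in 1. 1c->2: no, c/bac meet in 2. Open state 3: 1c->3.
ca: 2a undefined. 2a->0: no, c/cac meet in 2. 2a->1: no, ca/b meet in 1. 2a->2: no, acc/cac meet in 2 with "c" left. 2a->3: no, ca/bac meet in 3. Open state 4: 2a->4.
cb: 2b undefined. 2b->0: ok.
cc: 2c undefined. 2c->0: ok.
bca: 3a undefined. 3a->0: ok.
bcb: 3b undefined. 3b->0: no, acc/bbcb meet in 0. 3b->1: ok.
bcc: 3c undefined. 3c->0: ok.
caa: 4a undefined. 4a->0: ok.
cab: 4b undefined. 4b->0: ok.
cac: 4c undefined. 4c->0: no, acc/cac meet in 0. 4c->1: ok.
All examples now run through 5 states with every (state, symbol) defined. Accept strings end in {0,2,4}, Reject strings end in {1,3}; accept={0,2,4}.

states=5 start=0 accept={0,2,4} delta: 0a->0 0b->1 0c->2 1a->1 1b->1 1c->3 2a->4 2b->0 2c->0 3a->0 3b->1 3c->0 4a->0 4b->0 4c->1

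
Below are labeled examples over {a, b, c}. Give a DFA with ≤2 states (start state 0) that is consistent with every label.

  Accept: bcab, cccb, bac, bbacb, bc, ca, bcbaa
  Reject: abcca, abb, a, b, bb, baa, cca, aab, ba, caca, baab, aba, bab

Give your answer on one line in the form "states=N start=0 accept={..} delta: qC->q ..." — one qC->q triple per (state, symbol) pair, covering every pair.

states=2 start=0 accept={1} delta: 0a->0 0b->0 0c->1 1a->1 1b->1 1c->0

State merging on the prefix tree: take the shortest (then alphabetical) example prefix whose next move is undefined and point that move at state 0, else 1, else 2, ...; a target is out if some Accept/Reject pair would then sit in one state with the same input left (inseparable). If every existing state is out, open a new one.
a: 0a undefined. 0a->0: ok.
b: 0b undefined. 0b->0: ok.
c: 0c undefined. 0c->0: no, bcab/abcca meet in 0. Open state 1: 0c->1.
ca: 1a undefined. 1a->0: no, bcab/abb meet in 0. 1a->1: ok.
cc: 1c undefined. 1c->0: ok.
bcb: 1b undefined. 1b->0: no, bcab/abcca meet in 0. 1b->1: ok.
All examples now run through 2 states with every (state, symbol) defined. Accept strings end in {1}, Reject strings end in {0}; accept={1}.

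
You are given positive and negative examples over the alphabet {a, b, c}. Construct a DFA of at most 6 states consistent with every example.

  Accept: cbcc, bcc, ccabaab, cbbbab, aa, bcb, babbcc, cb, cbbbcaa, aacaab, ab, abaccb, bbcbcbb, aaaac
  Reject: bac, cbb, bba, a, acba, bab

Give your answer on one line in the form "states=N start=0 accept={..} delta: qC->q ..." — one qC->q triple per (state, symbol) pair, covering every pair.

states=6 start=0 accept={2,3,5} delta: 0a->1 0b->1 0c->1 1a->2 1b->2 1c->3 2a->0 2b->4 2c->4 3a->1 3b->2 3c->2 4a->0 4b->5 4c->2 5a->1 5b->1 5c->5

Fold the examples into a partial DFA from state 0: repeatedly fix the first undefined (state, symbol) met by the shortest-then-alphabetical prefix, trying targets in increasing order and rejecting any under which an Accept and a Reject string meet in one state with the same remainder; add a state when all current targets are rejected. Accepting states are where Accept strings end.
a: 0a undefined. 0a->0: no, aa/a meet in 0. Open state 1: 0a->1.
b: 0b undefined. 0b->0: no, ab/bab meet in 1 with "b" left. 0b->1: ok.
c: 0c undefined. 0c->0: no, cb/a meet in 1. 0c->1: ok.
aa: 1a undefined. 1a->0: no, aaaac/bac meet in 1. 1a->1: no, aa/a meet in 1. Open state 2: 1a->2.
ab: 1b undefined. 1b->0: no, bbcbcbb/cbb meet in 1. 1b->1: no, cbbbab/bab meet in 2 with "b" left. 1b->2: ok.
ac: 1c undefined. 1c->0: no, bcc/a meet in 1. 1c->1: no, bcc/a meet in 1. 1c->2: no, bcc/bac meet in 2 with "c" left. Open state 3: 1c->3.
aaa: 2a undefined. 2a->0: ok.
aac: 2c undefined. 2c->0: no, cbcc/a meet in 1. 2c->1: no, aacaab/bac meet in 1. 2c->2: no, cbcc/bac meet in 2. 2c->3: no, aaaac/bac meet in 3. Open state 4: 2c->4.
acb: 3b undefined. 3b->0: no, bcb/bba meet in 0. 3b->1: no, aa/acba meet in 2. 3b->2: ok.
bab: 2b undefined. 2b->0: no, cbbbab/cbb meet in 0. 2b->1: no, cbbbab/cbb meet in 1. 2b->2: no, cbbbab/a meet in 1. 2b->3: no, cbbbab/a meet in 1. 2b->4: ok.
bcc: 3c undefined. 3c->0: no, bcc/bba meet in 0. 3c->1: no, bcc/a meet in 1. 3c->2: ok.
cca: 3a undefined. 3a->0: no, ccabaab/a meet in 1. 3a->1: ok.
aaca: 4a undefined. 4a->0: ok.
babb: 4b undefined. 4b->0: no, cbbbcaa/bba meet in 0. 4b->1: no, cbbbab/bac meet in 4. 4b->2: no, cbbbab/a meet in 1. 4b->3: no, babbcc/bac meet in 4. 4b->4: no, cbbbab/a meet in 1. Open state 5: 4b->5.
cbcc: 4c undefined. 4c->0: no, cbcc/bba meet in 0. 4c->1: no, cbcc/a meet in 1. 4c->2: ok.
babbc: 5c undefined. 5c->0: no, babbcc/a meet in 1. 5c->1: no, cbbbcaa/bba meet in 0. 5c->2: no, babbcc/bac meet in 4. 5c->3: no, bbcbcbb/bac meet in 4. 5c->4: no, cbbbcaa/a meet in 1. 5c->5: ok.
cbbba: 5a undefined. 5a->0: no, cbbbab/a meet in 1. 5a->1: ok.
bbcbcb: 5b undefined. 5b->0: no, bbcbcbb/a meet in 1. 5b->1: ok.
All examples now run through 6 states with every (state, symbol) defined. Accept strings end in {2,3,5}, Reject strings end in {0,1,4}; accept={2,3,5}.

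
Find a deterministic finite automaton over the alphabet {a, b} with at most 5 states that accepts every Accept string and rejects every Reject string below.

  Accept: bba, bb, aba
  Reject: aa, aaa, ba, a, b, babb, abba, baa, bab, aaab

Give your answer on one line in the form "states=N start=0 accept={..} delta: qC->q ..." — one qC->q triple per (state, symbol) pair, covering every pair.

Fold the examples into a partial DFA from state 0: repeatedly fix the first undefined (state, symbol) met by the shortest-then-alphabetical prefix, trying targets in increasing order and rejecting any under which an Accept and a Reject string meet in one state with the same remainder; add a state when all current targets are rejected. Accepting states are where Accept strings end.
a: 0a undefined. 0a->0: no, bba/abba meet in 0 with "bba" left. Open state 1: 0a->1.
b: 0b undefined. 0b->0: no, bba/ba meet in 1. 0b->1: ok.
aa: 1a undefined. 1a->0: no, bb/babb meet in 1 with "b" left. 1a->1: no, bb/bab meet in 1 with "b" left. Open state 2: 1a->2.
ab: 1b undefined. 1b->0: no, bba/a meet in 1. 1b->1: no, bba/aa meet in 2. 1b->2: no, bba/aaa meet in 2 with "a" left. Open state 3: 1b->3.
aaa: 2a undefined. 2a->0: ok.
aba: 3a undefined. 3a->0: no, bba/aaa meet in 0. 3a->1: no, bba/a meet in 1. 3a->2: no, bba/aa meet in 2. 3a->3: ok.
abb: 3b undefined. 3b->0: ok.
bab: 2b undefined. 2b->0: ok.
All examples now run through 4 states with every (state, symbol) defined. Accept strings end in {3}, Reject strings end in {0,1,2}; accept={3}.

states=4 start=0 accept={3} delta: 0a->1 0b->1 1a->2 1b->3 2a->0 2b->0 3a->3 3b->0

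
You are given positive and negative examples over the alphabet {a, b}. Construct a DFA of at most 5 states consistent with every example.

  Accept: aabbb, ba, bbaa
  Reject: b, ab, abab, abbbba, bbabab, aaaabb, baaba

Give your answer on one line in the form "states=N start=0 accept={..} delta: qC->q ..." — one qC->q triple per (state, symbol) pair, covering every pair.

states=4 start=0 accept={2} delta: 0a->0 0b->1 1a->2 1b->3 2a->1 2b->0 3a->1 3b->2

Fold the examples into a partial DFA from state 0: repeatedly fix the first undefined (state, symbol) met by the shortest-then-alphabetical prefix, trying targets in increasing order and rejecting any under which an Accept and a Reject string meet in one state with the same remainder; add a state when all current targets are rejected. Accepting states are where Accept strings end.
a: 0a undefined. 0a->0: ok.
b: 0b undefined. 0b->0: no, aabbb/b meet in 0. Open state 1: 0b->1.
ba: 1a undefined. 1a->0: no, ba/baaba meet in 0. 1a->1: no, ba/b meet in 1. Open state 2: 1a->2.
bb: 1b undefined. 1b->0: no, aabbb/b meet in 1. 1b->1: no, aabbb/b meet in 1. 1b->2: no, aabbb/abab meet in 2 with "b" left. Open state 3: 1b->3.
baa: 2a undefined. 2a->0: no, ba/baaba meet in 2. 2a->1: ok.
bba: 3a undefined. 3a->0: no, bbaa/baaba meet in 0. 3a->1: ok.
abab: 2b undefined. 2b->0: ok.
abbb: 3b undefined. 3b->0: no, aabbb/abab meet in 0. 3b->1: no, aabbb/b meet in 1. 3b->2: ok.
All examples now run through 4 states with every (state, symbol) defined. Accept strings end in {2}, Reject strings end in {0,1,3}; accept={2}.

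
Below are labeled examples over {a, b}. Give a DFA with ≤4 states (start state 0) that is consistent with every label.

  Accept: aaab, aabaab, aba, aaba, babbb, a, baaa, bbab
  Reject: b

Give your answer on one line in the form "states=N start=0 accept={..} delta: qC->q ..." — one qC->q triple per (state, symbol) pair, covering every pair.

Fold the examples into a partial DFA from state 0: repeatedly fix the first undefined (state, symbol) met by the shortest-then-alphabetical prefix, trying targets in increasing order and rejecting any under which an Accept and a Reject string meet in one state with the same remainder; add a state when all current targets are rejected. Accepting states are where Accept strings end.
a: 0a undefined. 0a->0: no, aaab/b meet in 0 with "b" left. Open state 1: 0a->1.
b: 0b undefined. 0b->0: ok.
aa: 1a undefined. 1a->0: no, aabaab/b meet in 0. 1a->1: ok.
ab: 1b undefined. 1b->0: no, aaab/b meet in 0. 1b->1: ok.
All examples now run through 2 states with every (state, symbol) defined. Accept strings end in {1}, Reject strings end in {0}; accept={1}.

states=2 start=0 accept={1} delta: 0a->1 0b->0 1a->1 1b->1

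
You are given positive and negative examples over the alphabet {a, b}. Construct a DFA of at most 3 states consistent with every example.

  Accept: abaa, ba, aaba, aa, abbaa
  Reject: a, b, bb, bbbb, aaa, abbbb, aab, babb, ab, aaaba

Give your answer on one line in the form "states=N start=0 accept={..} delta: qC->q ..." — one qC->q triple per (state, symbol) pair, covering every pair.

State merging on the prefix tree: take the shortest (then alphabetical) example prefix whose next move is undefined and point that move at state 0, else 1, else 2, ...; a target is out if some Accept/Reject pair would then sit in one state with the same input left (inseparable). If every existing state is out, open a new one.
a: 0a undefined. 0a->0: no, ba/aaaba meet in 0 with "ba" left. Open state 1: 0a->1.
b: 0b undefined. 0b->0: no, ba/a meet in 1. 0b->1: ok.
aa: 1a undefined. 1a->0: ok.
ab: 1b undefined. 1b->0: no, abaa/bb meet in 0. 1b->1: no, abaa/a meet in 1. Open state 2: 1b->2.
aba: 2a undefined. 2a->0: no, abaa/a meet in 1. 2a->1: ok.
abb: 2b undefined. 2b->0: ok.
All examples now run through 3 states with every (state, symbol) defined. Accept strings end in {0}, Reject strings end in {1,2}; accept={0}.

states=3 start=0 accept={0} delta: 0a->1 0b->1 1a->0 1b->2 2a->1 2b->0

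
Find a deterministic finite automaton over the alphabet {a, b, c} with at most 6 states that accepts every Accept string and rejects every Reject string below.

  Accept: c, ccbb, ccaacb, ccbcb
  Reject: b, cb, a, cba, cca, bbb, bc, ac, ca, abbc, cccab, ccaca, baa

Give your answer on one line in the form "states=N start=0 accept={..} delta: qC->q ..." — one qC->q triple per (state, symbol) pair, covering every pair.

Grow the machine one transition at a time. Run the examples from 0; the earliest place one falls off (shortest prefix, ties alphabetical) gets sent to the lowest-numbered state that keeps every Accept/Reject pair distinguishable — a pair clashes when both reach the same state with identical unread suffix — and to a fresh state only if none does.
a: 0a undefined. 0a->0: no, c/ac meet in 0 with "c" left. Open state 1: 0a->1.
b: 0b undefined. 0b->0: no, c/bc meet in 0 with "c" left. 0b->1: ok.
c: 0c undefined. 0c->0: no, ccbb/cccab meet in 1 with "b" left. 0c->1: no, c/b meet in 1. Open state 2: 0c->2.
ab: 1b undefined. 1b->0: ok.
ac: 1c undefined. 1c->0: ok.
ba: 1a undefined. 1a->0: ok.
ca: 2a undefined. 2a->0: ok.
cb: 2b undefined. 2b->0: ok.
cc: 2c undefined. 2c->0: no, ccbb/cb meet in 0. 2c->1: no, ccbb/b meet in 1. 2c->2: no, ccbb/b meet in 1. Open state 3: 2c->3.
cca: 3a undefined. 3a->0: no, ccaacb/b meet in 1. 3a->1: no, ccaacb/cb meet in 0. 3a->2: no, c/cca meet in 2. 3a->3: ok.
ccb: 3b undefined. 3b->0: no, ccbb/b meet in 1. 3b->1: no, ccbb/cb meet in 0. 3b->2: no, ccbb/cb meet in 0. 3b->3: no, ccbb/cca meet in 3. Open state 4: 3b->4.
ccc: 3c undefined. 3c->0: no, ccaacb/b meet in 1. 3c->1: no, ccaacb/cb meet in 0. 3c->2: no, ccaacb/cb meet in 0. 3c->3: no, ccaacb/cccab meet in 4. 3c->4: ok.
ccbb: 4b undefined. 4b->0: no, ccbb/cb meet in 0. 4b->1: no, ccbb/b meet in 1. 4b->2: ok.
ccbc: 4c undefined. 4c->0: no, ccbcb/b meet in 1. 4c->1: no, ccbcb/cb meet in 0. 4c->2: no, ccbcb/cb meet in 0. 4c->3: ok.
ccca: 4a undefined. 4a->0: ok.
All examples now run through 5 states with every (state, symbol) defined. Accept strings end in {2,4}, Reject strings end in {0,1,3}; accept={2,4}.

states=5 start=0 accept={2,4} delta: 0a->1 0b->1 0c->2 1a->0 1b->0 1c->0 2a->0 2b->0 2c->3 3a->3 3b->4 3c->4 4a->0 4b->2 4c->3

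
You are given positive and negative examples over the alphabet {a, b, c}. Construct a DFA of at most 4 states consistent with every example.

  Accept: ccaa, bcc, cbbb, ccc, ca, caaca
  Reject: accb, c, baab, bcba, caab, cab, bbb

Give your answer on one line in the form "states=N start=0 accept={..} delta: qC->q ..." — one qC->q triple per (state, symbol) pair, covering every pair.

states=4 start=0 accept={2} delta: 0a->0 0b->0 0c->1 1a->2 1b->2 1c->2 2a->3 2b->1 2c->2 3a->2 3b->0 3c->1

Fold the examples into a partial DFA from state 0: repeatedly fix the first undefined (state, symbol) met by the shortest-then-alphabetical prefix, trying targets in increasing order and rejecting any under which an Accept and a Reject string meet in one state with the same remainder; add a state when all current targets are rejected. Accepting states are where Accept strings end.
a: 0a undefined. 0a->0: ok.
b: 0b undefined. 0b->0: ok.
c: 0c undefined. 0c->0: no, ccaa/accb meet in 0. Open state 1: 0c->1.
ca: 1a undefined. 1a->0: no, ca/baab meet in 0. 1a->1: no, ca/c meet in 1. Open state 2: 1a->2.
cb: 1b undefined. 1b->0: no, cbbb/baab meet in 0. 1b->1: no, cbbb/c meet in 1. 1b->2: ok.
cc: 1c undefined. 1c->0: no, ccaa/accb meet in 0. 1c->1: no, ccaa/bcba meet in 2 with "a" left. 1c->2: ok.
caa: 2a undefined. 2a->0: no, ccaa/baab meet in 0. 2a->1: no, ccaa/caab meet in 2. 2a->2: no, ccaa/bcba meet in 2. Open state 3: 2a->3.
cab: 2b undefined. 2b->0: no, cbbb/accb meet in 0. 2b->1: ok.
ccc: 2c undefined. 2c->0: no, ccc/baab meet in 0. 2c->1: no, ccc/accb meet in 1. 2c->2: ok.
caab: 3b undefined. 3b->0: ok.
caac: 3c undefined. 3c->0: no, caaca/baab meet in 0. 3c->1: ok.
ccaa: 3a undefined. 3a->0: no, ccaa/baab meet in 0. 3a->1: no, ccaa/accb meet in 1. 3a->2: ok.
All examples now run through 4 states with every (state, symbol) defined. Accept strings end in {2}, Reject strings end in {0,1,3}; accept={2}.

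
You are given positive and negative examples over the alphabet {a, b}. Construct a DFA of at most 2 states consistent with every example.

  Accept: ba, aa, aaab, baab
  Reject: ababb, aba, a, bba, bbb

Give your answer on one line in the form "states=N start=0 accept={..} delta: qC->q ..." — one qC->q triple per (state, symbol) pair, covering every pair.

State merging on the prefix tree: take the shortest (then alphabetical) example prefix whose next move is undefined and point that move at state 0, else 1, else 2, ...; a target is out if some Accept/Reject pair would then sit in one state with the same input left (inseparable). If every existing state is out, open a new one.
a: 0a undefined. 0a->0: no, ba/aba meet in 0 with "ba" left. Open state 1: 0a->1.
b: 0b undefined. 0b->0: no, ba/a meet in 1. 0b->1: ok.
aa: 1a undefined. 1a->0: ok.
ab: 1b undefined. 1b->0: ok.
All examples now run through 2 states with every (state, symbol) defined. Accept strings end in {0}, Reject strings end in {1}; accept={0}.

states=2 start=0 accept={0} delta: 0a->1 0b->1 1a->0 1b->0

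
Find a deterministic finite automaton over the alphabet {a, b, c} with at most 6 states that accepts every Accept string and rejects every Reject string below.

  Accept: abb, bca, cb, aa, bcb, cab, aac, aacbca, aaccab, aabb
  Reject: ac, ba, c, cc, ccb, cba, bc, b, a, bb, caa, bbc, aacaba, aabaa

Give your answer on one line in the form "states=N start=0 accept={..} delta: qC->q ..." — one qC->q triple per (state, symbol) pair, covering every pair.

Fold the examples into a partial DFA from state 0: repeatedly fix the first undefined (state, symbol) met by the shortest-then-alphabetical prefix, trying targets in increasing order and rejecting any under which an Accept and a Reject string meet in one state with the same remainder; add a state when all current targets are rejected. Accepting states are where Accept strings end.
a: 0a undefined. 0a->0: no, abb/bb meet in 0 with "bb" left. Open state 1: 0a->1.
b: 0b undefined. 0b->0: ok.
c: 0c undefined. 0c->0: no, bca/ba meet in 1. 0c->1: ok.
aa: 1a undefined. 1a->0: no, bca/b meet in 0. 1a->1: no, bca/ba meet in 1. Open state 2: 1a->2.
ab: 1b undefined. 1b->0: no, abb/b meet in 0. 1b->1: no, abb/ba meet in 1. 1b->2: ok.
ac: 1c undefined. 1c->0: ok.
aab: 2b undefined. 2b->0: no, abb/ac meet in 0. 2b->1: no, abb/ba meet in 1. 2b->2: ok.
aac: 2c undefined. 2c->0: no, aac/ac meet in 0. 2c->1: no, aac/ba meet in 1. 2c->2: no, aacbca/cba meet in 2 with "a" left. Open state 3: 2c->3.
caa: 2a undefined. 2a->0: ok.
aaca: 3a undefined. 3a->0: ok.
aacb: 3b undefined. 3b->0: ok.
aacc: 3c undefined. 3c->0: ok.
All examples now run through 4 states with every (state, symbol) defined. Accept strings end in {2,3}, Reject strings end in {0,1}; accept={2,3}.

states=4 start=0 accept={2,3} delta: 0a->1 0b->0 0c->1 1a->2 1b->2 1c->0 2a->0 2b->2 2c->3 3a->0 3b->0 3c->0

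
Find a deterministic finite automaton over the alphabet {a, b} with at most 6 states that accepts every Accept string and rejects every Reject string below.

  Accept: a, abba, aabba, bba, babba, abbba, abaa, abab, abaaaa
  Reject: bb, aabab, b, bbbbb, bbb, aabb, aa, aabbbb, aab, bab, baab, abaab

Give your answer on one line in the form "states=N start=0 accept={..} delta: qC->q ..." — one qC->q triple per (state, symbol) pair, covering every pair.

Grow the machine one transition at a time. Run the examples from 0; the earliest place one falls off (shortest prefix, ties alphabetical) gets sent to the lowest-numbered state that keeps every Accept/Reject pair distinguishable — a pair clashes when both reach the same state with identical unread suffix — and to a fresh state only if none does.
a: 0a undefined. 0a->0: no, a/aa meet in 0. Open state 1: 0a->1.
b: 0b undefined. 0b->0: ok.
aa: 1a undefined. 1a->0: ok.
ab: 1b undefined. 1b->0: no, abaa/bb meet in 0. 1b->1: no, a/aabab meet in 1. Open state 2: 1b->2.
aba: 2a undefined. 2a->0: no, abab/bb meet in 0. 2a->1: no, abaa/bb meet in 0. 2a->2: no, abaa/aabab meet in 2. Open state 3: 2a->3.
abb: 2b undefined. 2b->0: ok.
abaa: 3a undefined. 3a->0: no, abaa/bb meet in 0. 3a->1: ok.
abab: 3b undefined. 3b->0: no, abab/bb meet in 0. 3b->1: ok.
All examples now run through 4 states with every (state, symbol) defined. Accept strings end in {1}, Reject strings end in {0,2}; accept={1}.

states=4 start=0 accept={1} delta: 0a->1 0b->0 1a->0 1b->2 2a->3 2b->0 3a->1 3b->1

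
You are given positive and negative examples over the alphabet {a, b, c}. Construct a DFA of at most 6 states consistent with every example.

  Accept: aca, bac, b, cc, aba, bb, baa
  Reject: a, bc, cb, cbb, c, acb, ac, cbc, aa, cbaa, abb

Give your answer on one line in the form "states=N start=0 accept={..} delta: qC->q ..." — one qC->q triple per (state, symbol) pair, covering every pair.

Grow the machine one transition at a time. Run the examples from 0; the earliest place one falls off (shortest prefix, ties alphabetical) gets sent to the lowest-numbered state that keeps every Accept/Reject pair distinguishable — a pair clashes when both reach the same state with identical unread suffix — and to a fresh state only if none does.
a: 0a undefined. 0a->0: no, bb/abb meet in 0 with "bb" left. Open state 1: 0a->1.
b: 0b undefined. 0b->0: no, bac/ac meet in 1 with "c" left. 0b->1: no, b/a meet in 1. Open state 2: 0b->2.
c: 0c undefined. 0c->0: no, b/cb meet in 2. 0c->1: no, cc/ac meet in 1 with "c" left. 0c->2: no, b/c meet in 2. Open state 3: 0c->3.
aa: 1a undefined. 1a->0: ok.
ab: 1b undefined. 1b->0: no, b/abb meet in 2. 1b->1: no, aba/aa meet in 0. 1b->2: no, bb/abb meet in 2 with "b" left. 1b->3: ok.
ac: 1c undefined. 1c->0: no, aca/a meet in 1. 1c->1: no, aca/aa meet in 0. 1c->2: no, b/ac meet in 2. 1c->3: ok.
ba: 2a undefined. 2a->0: no, bac/c meet in 3. 2a->1: no, bac/c meet in 3. 2a->2: no, bac/bc meet in 2 with "c" left. 2a->3: ok.
bb: 2b undefined. 2b->0: no, bb/aa meet in 0. 2b->1: no, bb/a meet in 1. 2b->2: ok.
bc: 2c undefined. 2c->0: ok.
cb: 3b undefined. 3b->0: no, b/cbb meet in 2. 3b->1: ok.
cc: 3c undefined. 3c->0: no, bac/bc meet in 0. 3c->1: no, bac/a meet in 1. 3c->2: ok.
aba: 3a undefined. 3a->0: no, aca/bc meet in 0. 3a->1: no, aca/a meet in 1. 3a->2: ok.
All examples now run through 4 states with every (state, symbol) defined. Accept strings end in {2}, Reject strings end in {0,1,3}; accept={2}.

states=4 start=0 accept={2} delta: 0a->1 0b->2 0c->3 1a->0 1b->3 1c->3 2a->3 2b->2 2c->0 3a->2 3b->1 3c->2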